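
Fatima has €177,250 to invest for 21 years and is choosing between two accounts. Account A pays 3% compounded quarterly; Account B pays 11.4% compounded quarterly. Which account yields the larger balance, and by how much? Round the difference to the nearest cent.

Account B, by €1,546,197.76

Account A growth factor: (1 + 0.0075)^84 ≈ 1.87320196335; balance ≈ 332,025.0480.
Account B growth factor: (1 + 0.0285)^84 ≈ 10.5964615496; balance ≈ 1,878,222.8097.
Account B is larger by 1,546,197.7617.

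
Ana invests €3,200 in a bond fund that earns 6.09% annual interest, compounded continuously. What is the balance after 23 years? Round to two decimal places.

€12,985.73

A = P·e^(rt) = 3,200·e^(0.0609·23) = 3,200·e^1.4007.
e^1.4007 ≈ 4.0580396006, so A ≈ 12,985.7267.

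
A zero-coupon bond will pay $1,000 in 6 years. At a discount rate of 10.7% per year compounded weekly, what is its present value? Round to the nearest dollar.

$527

Periodic rate = 10.7%/52 = 0.00205769; 312 periods.
P = 1,000/(1 + 0.107/52)^312 ≈ 1,000/1.8990246 ≈ 526.5861.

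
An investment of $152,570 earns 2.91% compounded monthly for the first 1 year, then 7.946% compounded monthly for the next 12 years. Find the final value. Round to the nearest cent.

$406,289.19

Phase 1: 152,570·(1 + 0.002425)^12 ≈ 157,069.4839.
Phase 2: 157,069.4839·(1 + 0.07946/12)^144 ≈ 406,289.1921.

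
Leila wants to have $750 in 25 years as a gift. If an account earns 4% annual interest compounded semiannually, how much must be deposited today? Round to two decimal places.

Periodic rate = 4%/2 = 0.02; 50 periods.
P = 750/(1 + 0.02)^50 ≈ 750/2.69158803 ≈ 278.6459.

$278.65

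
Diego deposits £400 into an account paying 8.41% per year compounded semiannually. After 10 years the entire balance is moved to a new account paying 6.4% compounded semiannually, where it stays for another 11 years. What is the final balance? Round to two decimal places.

After 10 years at 8.41%: 400 × 2.279140815 ≈ 911.6563.
Then 11 years at 6.4%: 911.6563 × 1.999647021 ≈ 1,822.9909.

£1,822.99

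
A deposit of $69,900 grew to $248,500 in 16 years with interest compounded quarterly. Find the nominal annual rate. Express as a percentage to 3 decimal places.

The 64-period growth factor is 248,500/69,900 = 3.55508.
r/4 = 3.55508^(1/64) − 1 ≈ 0.0200161, so r ≈ 4·0.0200161 = 8.00643%.

8.006%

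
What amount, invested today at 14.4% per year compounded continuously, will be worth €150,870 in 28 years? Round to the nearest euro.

P = A·e^(−rt) = 150,870·e^(−4.032).
e^(−4.032) ≈ 0.0177388168187, so P ≈ 2,676.2553.

€2,676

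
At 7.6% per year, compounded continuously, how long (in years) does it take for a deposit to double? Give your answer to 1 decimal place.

e^(0.076t) = 2, so 0.076t = ln 2 ≈ 0.69315.
t ≈ 0.69315/0.076 ≈ 9.1204.

9.1 years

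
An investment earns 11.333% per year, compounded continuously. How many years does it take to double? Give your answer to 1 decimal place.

e^(0.11333t) = 2, so 0.11333t = ln 2 ≈ 0.69315.
t ≈ 0.69315/0.11333 ≈ 6.1162.

6.1 years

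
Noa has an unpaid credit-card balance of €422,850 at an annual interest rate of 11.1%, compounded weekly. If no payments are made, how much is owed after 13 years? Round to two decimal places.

Periodic rate = 11.1%/52 = 0.00213462; periods = 52·13 = 676.
A = 422,850·(1 + 0.111/52)^676 ≈ 422,850·4.226871254426 ≈ 1,787,332.5099.

€1,787,332.51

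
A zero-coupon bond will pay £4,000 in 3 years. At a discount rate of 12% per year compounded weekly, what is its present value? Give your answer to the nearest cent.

Growth factor = (1 + 0.12/52)^156 ≈ 1.432735069.
P = 4,000/1.432735069 ≈ 2,791.8630.

£2,791.86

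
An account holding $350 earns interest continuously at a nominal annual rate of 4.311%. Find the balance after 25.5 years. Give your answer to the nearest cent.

$1,050.73

A = P·e^(rt) = 350·e^(0.04311·25.5) = 350·e^1.099305.
e^1.099305 ≈ 3.002078854, so A ≈ 1,050.7276.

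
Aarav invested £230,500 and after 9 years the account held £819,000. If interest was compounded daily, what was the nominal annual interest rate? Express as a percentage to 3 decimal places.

(1 + r/365)^3285 = 819,000/230,500 = 3.55315.
1 + r/365 = 3.55315^(1/3285) ≈ 1.000386, so r/365 ≈ 0.000386021.
r ≈ 365·0.000386021 = 14.08975%.

14.090%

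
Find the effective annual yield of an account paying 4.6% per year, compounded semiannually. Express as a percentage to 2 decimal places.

4.65%

EAR = (1 + 4.6%/2)^2 − 1 = (1 + 0.023)^2 − 1.
(1 + 0.023)^2 ≈ 1.046529, so EAR ≈ 4.65290%.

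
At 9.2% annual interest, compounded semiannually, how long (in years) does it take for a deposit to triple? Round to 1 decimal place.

(1 + 0.046)^(2t) = 3.
2t = ln 3 / ln(1 + 0.046) ≈ 1.0986/0.0449734 ≈ 24.4281.
t ≈ 12.2140.

12.2 years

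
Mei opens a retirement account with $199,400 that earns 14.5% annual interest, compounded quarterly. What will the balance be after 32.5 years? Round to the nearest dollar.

$20,422,825

Growth factor = (1 + 0.03625)^130 ≈ 102.42138930839.
A ≈ 199,400 × 102.42138930839 ≈ 20,422,825.0281.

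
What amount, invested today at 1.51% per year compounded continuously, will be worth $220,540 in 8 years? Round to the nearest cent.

P = A·e^(−rt) = 220,540·e^(−0.1208).
e^(−0.1208) ≈ 0.886211184107, so P ≈ 195,445.0145.

$195,445.01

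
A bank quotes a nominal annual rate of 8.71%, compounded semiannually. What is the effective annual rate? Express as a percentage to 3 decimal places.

8.900%

EAR = (1 + 8.71%/2)^2 − 1 = (1 + 0.04355)^2 − 1.
(1 + 0.04355)^2 ≈ 1.088997, so EAR ≈ 8.89966%.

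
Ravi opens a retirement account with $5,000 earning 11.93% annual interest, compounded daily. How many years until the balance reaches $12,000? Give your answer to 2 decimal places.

We need (1 + 0.000326849)^(365t) = 2.4, so 365t = ln 2.4 / ln 1.000327 ≈ 2678.9464.
t ≈ 2678.9464/365 = 7.3396 years.

7.34 years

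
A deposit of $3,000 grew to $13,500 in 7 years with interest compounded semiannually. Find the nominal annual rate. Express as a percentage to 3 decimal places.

22.683%

(1 + r/2)^14 = 13,500/3,000 = 4.5.
1 + r/2 = 4.5^(1/14) ≈ 1.113417, so r/2 ≈ 0.113417.
r ≈ 2·0.113417 = 22.68350%.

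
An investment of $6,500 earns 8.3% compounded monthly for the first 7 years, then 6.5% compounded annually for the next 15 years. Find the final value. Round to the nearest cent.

$29,827.30

Phase 1: 6,500·(1 + 0.083/12)^84 ≈ 11,597.6455.
Phase 2: 11,597.6455·(1 + 0.065)^15 ≈ 29,827.3003.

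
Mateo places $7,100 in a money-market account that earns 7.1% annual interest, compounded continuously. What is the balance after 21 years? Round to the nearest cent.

A = P·e^(rt) = 7,100·e^(0.071·21) = 7,100·e^1.491.
e^1.491 ≈ 4.4415348338, so A ≈ 31,534.8973.

$31,534.90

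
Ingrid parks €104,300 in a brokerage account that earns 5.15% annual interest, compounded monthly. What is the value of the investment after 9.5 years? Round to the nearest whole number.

€169,945

Growth factor = (1 + 0.0515/12)^114 ≈ 1.62938581817.
A ≈ 104,300 × 1.62938581817 ≈ 169,944.9408.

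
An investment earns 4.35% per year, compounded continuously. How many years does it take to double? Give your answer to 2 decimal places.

15.93 years

e^(0.0435t) = 2, so 0.0435t = ln 2 ≈ 0.69315.
t ≈ 0.69315/0.0435 ≈ 15.9344.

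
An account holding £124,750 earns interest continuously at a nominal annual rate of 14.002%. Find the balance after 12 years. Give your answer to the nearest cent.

A = P·e^(rt) = 124,750·e^(0.14002·12) = 124,750·e^1.68024.
e^1.68024 ≈ 5.3668438591, so A ≈ 669,513.7714.

£669,513.77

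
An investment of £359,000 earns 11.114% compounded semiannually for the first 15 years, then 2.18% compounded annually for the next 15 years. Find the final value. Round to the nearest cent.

£2,513,009.25

Phase 1: 359,000·(1 + 0.05557)^30 ≈ 1,818,467.7868.
Phase 2: 1,818,467.7868·(1 + 0.0218)^15 ≈ 2,513,009.2511.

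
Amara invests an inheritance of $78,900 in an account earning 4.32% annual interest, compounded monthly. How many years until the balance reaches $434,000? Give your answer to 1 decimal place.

We need (1 + 0.0036)^(12t) = 5.5006, so 12t = ln 5.5006 / ln 1.0036 ≈ 474.4251.
t ≈ 474.4251/12 = 39.5354 years.

39.5 years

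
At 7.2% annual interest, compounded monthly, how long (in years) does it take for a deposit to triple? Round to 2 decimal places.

(1 + 0.006)^(12t) = 3.
12t = ln 3 / ln(1 + 0.006) ≈ 1.0986/0.00598207 ≈ 183.6508.
t ≈ 15.3042.

15.30 years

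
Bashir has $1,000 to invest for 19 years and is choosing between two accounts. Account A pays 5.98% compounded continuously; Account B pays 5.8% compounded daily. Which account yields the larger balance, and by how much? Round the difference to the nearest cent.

Account A, by $104.99

Account A growth factor: e^(0.0598·19) = e^1.1362 ≈ 3.114909192; balance ≈ 3,114.9092.
Account B growth factor: (1 + 0.058/365)^6935 ≈ 3.009916848; balance ≈ 3,009.9168.
Account A is larger by 104.9923.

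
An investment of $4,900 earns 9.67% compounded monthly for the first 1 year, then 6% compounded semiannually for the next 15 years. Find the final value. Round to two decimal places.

$13,096.06

Phase 1: 4,900·(1 + 0.0967/12)^12 ≈ 5,395.4050.
Phase 2: 5,395.4050·(1 + 0.03)^30 ≈ 13,096.0641.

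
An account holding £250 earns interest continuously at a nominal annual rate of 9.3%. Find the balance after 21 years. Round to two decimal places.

£1,762.45

A = P·e^(rt) = 250·e^(0.093·21) = 250·e^1.953.
e^1.953 ≈ 7.049805304, so A ≈ 1,762.4513.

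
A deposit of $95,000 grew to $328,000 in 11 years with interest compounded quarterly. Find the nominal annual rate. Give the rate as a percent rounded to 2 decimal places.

11.43%

(1 + r/4)^44 = 328,000/95,000 = 3.45263.
1 + r/4 = 3.45263^(1/44) ≈ 1.028563, so r/4 ≈ 0.0285625.
r ≈ 4·0.0285625 = 11.42500%.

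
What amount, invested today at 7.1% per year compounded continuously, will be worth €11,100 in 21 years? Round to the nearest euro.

P = A·e^(−rt) = 11,100·e^(−1.491).
e^(−1.491) ≈ 0.22514739553, so P ≈ 2,499.1361.

€2,499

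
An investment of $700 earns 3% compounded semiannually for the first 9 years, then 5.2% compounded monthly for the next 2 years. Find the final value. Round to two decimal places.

$1,015.21

Phase 1: 700·(1 + 0.015)^18 ≈ 915.1384.
Phase 2: 915.1384·(1 + 0.052/12)^24 ≈ 1,015.2099.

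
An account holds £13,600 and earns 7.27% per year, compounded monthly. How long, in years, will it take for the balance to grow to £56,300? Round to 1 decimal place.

(1 + 0.00605833)^(12t) = 56,300/13,600 = 4.1397.
12t·ln(1 + 0.00605833) = ln(4.1397); 12t = 1.4206/0.00604006 ≈ 235.2006.
t ≈ 19.6001 years.

19.6 years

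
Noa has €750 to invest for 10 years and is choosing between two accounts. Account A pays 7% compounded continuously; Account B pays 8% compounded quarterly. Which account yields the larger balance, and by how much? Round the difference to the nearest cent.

Account B, by €145.72

Account A growth factor: e^(0.07·10) = e^0.7 ≈ 2.013752707; balance ≈ 1,510.3145.
Account B growth factor: (1 + 0.02)^40 ≈ 2.208039664; balance ≈ 1,656.0297.
Account B is larger by 145.7152.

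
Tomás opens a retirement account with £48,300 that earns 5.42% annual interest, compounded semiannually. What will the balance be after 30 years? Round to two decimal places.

Periodic rate = 5.42%/2 = 0.0271; periods = 2·30 = 60.
A = 48,300·(1 + 0.0271)^60 ≈ 48,300·4.97466400366 ≈ 240,276.2714.

£240,276.27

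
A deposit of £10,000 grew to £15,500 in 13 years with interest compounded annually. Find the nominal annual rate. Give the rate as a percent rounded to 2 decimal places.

(1 + r)^13 = 15,500/10,000 = 1.55.
1 + r = 1.55^(1/13) ≈ 1.034287, so r ≈ 0.0342866.
r ≈ 3.42866%.

3.43%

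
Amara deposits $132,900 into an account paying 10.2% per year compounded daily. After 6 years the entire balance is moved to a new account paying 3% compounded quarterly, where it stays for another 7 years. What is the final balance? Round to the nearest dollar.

$302,091

After 6 years at 10.2%: 132,900 × 1.84395828636 ≈ 245,062.0563.
Then 7 years at 3%: 245,062.0563 × 1.23271174757 ≈ 302,090.8756.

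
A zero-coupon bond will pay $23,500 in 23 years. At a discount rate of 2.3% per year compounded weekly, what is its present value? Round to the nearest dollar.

$13,848

Growth factor = (1 + 0.023/52)^1196 ≈ 1.6970357355.
P = 23,500/1.6970357355 ≈ 13,847.6754.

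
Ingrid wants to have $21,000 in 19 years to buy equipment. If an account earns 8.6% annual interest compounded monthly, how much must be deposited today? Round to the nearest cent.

Periodic rate = 8.6%/12 = 0.00716667; 228 periods.
P = 21,000/(1 + 0.086/12)^228 ≈ 21,000/5.0945567127 ≈ 4,122.0466.

$4,122.05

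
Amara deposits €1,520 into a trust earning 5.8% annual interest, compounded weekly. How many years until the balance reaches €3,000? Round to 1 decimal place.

11.7 years

(1 + 0.00111538)^(52t) = 3,000/1,520 = 1.9737.
52t·ln(1 + 0.00111538) = ln(1.9737); 52t = 0.6799/0.00111476 ≈ 609.9072.
t ≈ 11.7290 years.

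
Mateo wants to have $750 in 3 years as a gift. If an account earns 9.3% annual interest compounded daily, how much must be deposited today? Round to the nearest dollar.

$567

Growth factor = (1 + 0.093/365)^1095 ≈ 1.32176037.
P = 750/1.32176037 ≈ 567.4251.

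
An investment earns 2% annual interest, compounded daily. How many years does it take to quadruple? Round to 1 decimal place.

(1 + 0.0000547945)^(365t) = 4.
365t = ln 4 / ln(1 + 0.0000547945) ≈ 1.3863/5.4793e-05 ≈ 25300.5652.
t ≈ 69.3166.

69.3 years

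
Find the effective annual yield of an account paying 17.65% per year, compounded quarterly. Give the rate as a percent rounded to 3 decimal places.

One year is 4 periods at 0.044125 each: (1 + 0.044125)^4 ≈ 1.18853.
EAR = 1.18853 − 1 ≈ 18.85295%.

18.853%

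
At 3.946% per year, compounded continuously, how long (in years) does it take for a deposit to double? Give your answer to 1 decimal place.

e^(0.03946t) = 2, so 0.03946t = ln 2 ≈ 0.69315.
t ≈ 0.69315/0.03946 ≈ 17.5658.

17.6 years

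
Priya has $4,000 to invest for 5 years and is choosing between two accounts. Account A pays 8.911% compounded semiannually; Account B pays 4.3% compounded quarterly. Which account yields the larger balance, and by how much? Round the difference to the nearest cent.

A: (1 + 0.044555)^10 ≈ 1.546368956, so 4,000 × 1.546368956 ≈ 6,185.4758.
B: (1 + 0.01075)^20 ≈ 1.238440084, so 4,000 × 1.238440084 ≈ 4,953.7603.
Difference ≈ 1,231.7155 in favor of A.

Account A, by $1,231.72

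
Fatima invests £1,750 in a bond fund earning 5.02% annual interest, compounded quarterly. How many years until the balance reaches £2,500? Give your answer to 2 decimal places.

7.15 years

(1 + 0.01255)^(4t) = 2,500/1,750 = 1.4286.
4t·ln(1 + 0.01255) = ln(1.4286); 4t = 0.35667/0.0124719 ≈ 28.5983.
t ≈ 7.1496 years.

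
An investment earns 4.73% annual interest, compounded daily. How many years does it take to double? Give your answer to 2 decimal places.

14.66 years

(1 + 0.000129589)^(365t) = 2.
365t = ln 2 / ln(1 + 0.000129589) ≈ 0.69315/0.000129581 ≈ 5349.1567.
t ≈ 14.6552.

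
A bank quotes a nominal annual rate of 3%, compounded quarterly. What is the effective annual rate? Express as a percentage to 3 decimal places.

EAR = (1 + 3%/4)^4 − 1 = (1 + 0.0075)^4 − 1.
(1 + 0.0075)^4 ≈ 1.030339, so EAR ≈ 3.03392%.

3.034%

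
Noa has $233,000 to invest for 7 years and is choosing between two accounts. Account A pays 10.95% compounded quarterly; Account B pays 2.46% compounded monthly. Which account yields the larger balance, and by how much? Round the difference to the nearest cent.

Account A, by $219,591.31

Account A growth factor: (1 + 0.027375)^28 ≈ 2.13015799627; balance ≈ 496,326.8131.
Account B growth factor: (1 + 0.00205)^84 ≈ 1.1877060241; balance ≈ 276,735.5036.
Account A is larger by 219,591.3095.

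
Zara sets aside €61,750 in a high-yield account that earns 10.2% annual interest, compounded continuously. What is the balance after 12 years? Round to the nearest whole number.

€209,997

A = P·e^(rt) = 61,750·e^(0.102·12) = 61,750·e^1.224.
e^1.224 ≈ 3.40076361822, so A ≈ 209,997.1534.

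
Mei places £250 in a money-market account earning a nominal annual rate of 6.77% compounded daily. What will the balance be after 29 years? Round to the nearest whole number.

£1,780

Periodic rate = 6.77%/365 = 0.000185479; periods = 365·29 = 10585.
A = 250·(1 + 0.0677/365)^10585 ≈ 250·7.121496932 ≈ 1,780.3742.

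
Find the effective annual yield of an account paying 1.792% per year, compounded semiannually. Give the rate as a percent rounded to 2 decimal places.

1.80%

EAR = (1 + 1.792%/2)^2 − 1 = (1 + 0.00896)^2 − 1.
(1 + 0.00896)^2 ≈ 1.018, so EAR ≈ 1.80003%.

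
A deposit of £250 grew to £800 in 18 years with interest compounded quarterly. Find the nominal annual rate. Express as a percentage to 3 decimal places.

6.514%

The 72-period growth factor is 800/250 = 3.2.
r/4 = 3.2^(1/72) − 1 ≈ 0.0162861, so r ≈ 4·0.0162861 = 6.51443%.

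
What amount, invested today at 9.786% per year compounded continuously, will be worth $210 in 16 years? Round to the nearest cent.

P = A·e^(−rt) = 210·e^(−1.56576).
e^(−1.56576) ≈ 0.208929167, so P ≈ 43.8751.

$43.88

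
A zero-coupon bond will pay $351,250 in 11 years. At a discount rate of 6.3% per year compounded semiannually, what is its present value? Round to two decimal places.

Growth factor = (1 + 0.0315)^22 ≈ 1.97844103327.
P = 351,250/1.97844103327 ≈ 177,538.7763.

$177,538.78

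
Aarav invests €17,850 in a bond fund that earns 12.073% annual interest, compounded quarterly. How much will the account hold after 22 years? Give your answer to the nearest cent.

Periodic rate = 12.073%/4 = 0.0301825; periods = 4·22 = 88.
A = 17,850·(1 + 0.0301825)^88 ≈ 17,850·13.691366464 ≈ 244,390.8914.

€244,390.89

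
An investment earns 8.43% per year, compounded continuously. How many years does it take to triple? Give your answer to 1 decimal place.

13.0 years

e^(0.0843t) = 3, so 0.0843t = ln 3 ≈ 1.0986.
t ≈ 1.0986/0.0843 ≈ 13.0322.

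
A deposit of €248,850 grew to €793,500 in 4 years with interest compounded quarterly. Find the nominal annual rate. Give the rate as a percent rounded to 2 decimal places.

30.07%

The 16-period growth factor is 793,500/248,850 = 3.18867.
r/4 = 3.18867^(1/16) − 1 ≈ 0.0751661, so r ≈ 4·0.0751661 = 30.06646%.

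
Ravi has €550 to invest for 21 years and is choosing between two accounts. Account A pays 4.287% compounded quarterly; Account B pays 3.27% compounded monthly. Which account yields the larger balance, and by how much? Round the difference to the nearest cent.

Account A, by €254.77

Account A growth factor: (1 + 0.0107175)^84 ≈ 2.448510482; balance ≈ 1,346.6808.
Account B growth factor: (1 + 0.002725)^252 ≈ 1.985292121; balance ≈ 1,091.9107.
Account A is larger by 254.7701.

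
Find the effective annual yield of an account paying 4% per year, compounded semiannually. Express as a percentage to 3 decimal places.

4.040%

EAR = (1 + 4%/2)^2 − 1 = (1 + 0.02)^2 − 1.
(1 + 0.02)^2 ≈ 1.0404, so EAR ≈ 4.04000%.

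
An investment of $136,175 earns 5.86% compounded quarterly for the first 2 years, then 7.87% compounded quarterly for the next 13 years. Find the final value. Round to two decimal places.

$421,346.69

Phase 1: 136,175·(1 + 0.01465)^8 ≈ 152,977.4656.
Phase 2: 152,977.4656·(1 + 0.019675)^52 ≈ 421,346.6867.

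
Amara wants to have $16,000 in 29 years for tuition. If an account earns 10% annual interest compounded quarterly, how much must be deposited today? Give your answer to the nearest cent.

Growth factor = (1 + 0.025)^116 ≈ 17.537528324.
P = 16,000/17.537528324 ≈ 912.3292.

$912.33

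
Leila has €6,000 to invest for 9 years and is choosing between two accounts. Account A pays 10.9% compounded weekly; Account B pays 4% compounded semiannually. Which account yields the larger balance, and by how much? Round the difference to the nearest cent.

A: (1 + 0.109/52)^468 ≈ 2.6643850248, so 6,000 × 2.6643850248 ≈ 15,986.3101.
B: (1 + 0.02)^18 ≈ 1.428246248, so 6,000 × 1.428246248 ≈ 8,569.4775.
Difference ≈ 7,416.8327 in favor of A.

Account A, by €7,416.83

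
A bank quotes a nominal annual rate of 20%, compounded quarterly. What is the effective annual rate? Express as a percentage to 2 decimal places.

21.55%

EAR = (1 + 20%/4)^4 − 1 = (1 + 0.05)^4 − 1.
(1 + 0.05)^4 ≈ 1.215506, so EAR ≈ 21.55063%.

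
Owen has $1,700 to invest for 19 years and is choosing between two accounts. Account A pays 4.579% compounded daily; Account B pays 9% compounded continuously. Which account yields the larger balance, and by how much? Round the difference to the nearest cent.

Account B, by $5,341.67

A: (1 + 0.04579/365)^6935 ≈ 2.386804477, so 1,700 × 2.386804477 ≈ 4,057.5676.
B: e^(0.09·19) = e^1.71 ≈ 5.528961478, so 1,700 × 5.528961478 ≈ 9,399.2345.
Difference ≈ 5,341.6669 in favor of B.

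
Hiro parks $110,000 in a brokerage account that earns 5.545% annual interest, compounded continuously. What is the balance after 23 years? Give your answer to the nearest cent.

A = P·e^(rt) = 110,000·e^(0.05545·23) = 110,000·e^1.27535.
e^1.27535 ≈ 3.57995417482, so A ≈ 393,794.9592.

$393,794.96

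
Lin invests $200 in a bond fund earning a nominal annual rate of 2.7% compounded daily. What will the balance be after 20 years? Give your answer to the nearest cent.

$343.19

Periodic rate = 2.7%/365 = 0.0000739726; periods = 365·20 = 7300.
A = 200·(1 + 0.027/365)^7300 ≈ 200·1.71597259 ≈ 343.1945.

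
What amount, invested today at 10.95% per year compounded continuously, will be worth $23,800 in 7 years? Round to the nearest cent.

$11,058.35

P = A·e^(−rt) = 23,800·e^(−0.7665).
e^(−0.7665) ≈ 0.46463645332, so P ≈ 11,058.3476.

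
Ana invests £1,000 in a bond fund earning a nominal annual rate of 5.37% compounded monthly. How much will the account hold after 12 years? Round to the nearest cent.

£1,902.11

Growth factor = (1 + 0.004475)^144 ≈ 1.902107424.
A ≈ 1,000 × 1.902107424 ≈ 1,902.1074.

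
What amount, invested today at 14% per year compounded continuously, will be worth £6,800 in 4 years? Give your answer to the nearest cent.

£3,884.22

P = A·e^(−rt) = 6,800·e^(−0.56).
e^(−0.56) ≈ 0.5712090638, so P ≈ 3,884.2216.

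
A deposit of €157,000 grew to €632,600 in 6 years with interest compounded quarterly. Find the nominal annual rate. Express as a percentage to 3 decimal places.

23.914%

The 24-period growth factor is 632,600/157,000 = 4.0293.
r/4 = 4.0293^(1/24) − 1 ≈ 0.0597853, so r ≈ 4·0.0597853 = 23.91413%.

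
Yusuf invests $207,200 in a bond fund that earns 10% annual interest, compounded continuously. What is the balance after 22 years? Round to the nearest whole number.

A = P·e^(rt) = 207,200·e^(0.1·22) = 207,200·e^2.2.
e^2.2 ≈ 9.025013499434, so A ≈ 1,869,982.7971.

$1,869,983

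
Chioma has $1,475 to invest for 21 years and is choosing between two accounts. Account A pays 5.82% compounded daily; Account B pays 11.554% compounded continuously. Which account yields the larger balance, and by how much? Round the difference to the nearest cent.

Account B, by $11,686.52

A: (1 + 0.0582/365)^7665 ≈ 3.394317023, so 1,475 × 3.394317023 ≈ 5,006.6176.
B: e^(0.11554·21) = e^2.42634 ≈ 11.317384558, so 1,475 × 11.317384558 ≈ 16,693.1422.
Difference ≈ 11,686.5246 in favor of B.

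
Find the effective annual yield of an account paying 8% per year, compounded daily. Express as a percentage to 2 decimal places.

8.33%

EAR = (1 + 8%/365)^365 − 1 = (1 + 0.000219178)^365 − 1.
(1 + 0.000219178)^365 ≈ 1.083278, so EAR ≈ 8.32776%.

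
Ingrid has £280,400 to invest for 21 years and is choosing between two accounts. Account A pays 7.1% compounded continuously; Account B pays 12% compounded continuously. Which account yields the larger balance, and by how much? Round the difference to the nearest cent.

A: e^(0.071·21) = e^1.491 ≈ 4.44153483381, so 280,400 × 4.44153483381 ≈ 1,245,406.3674.
B: e^(0.12·21) = e^2.52 ≈ 12.42859666358, so 280,400 × 12.42859666358 ≈ 3,484,978.5045.
Difference ≈ 2,239,572.1371 in favor of B.

Account B, by £2,239,572.14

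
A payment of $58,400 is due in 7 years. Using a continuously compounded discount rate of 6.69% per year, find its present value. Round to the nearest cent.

$36,562.24

P = A·e^(−rt) = 58,400·e^(−0.4683).
e^(−0.4683) ≈ 0.62606567578, so P ≈ 36,562.2355.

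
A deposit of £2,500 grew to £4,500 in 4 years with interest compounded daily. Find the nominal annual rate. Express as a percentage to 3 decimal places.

The 1460-period growth factor is 4,500/2,500 = 1.8.
r/365 = 1.8^(1/1460) − 1 ≈ 0.000402675, so r ≈ 365·0.000402675 = 14.69763%.

14.698%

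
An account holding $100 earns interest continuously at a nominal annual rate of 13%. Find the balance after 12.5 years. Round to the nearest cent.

A = P·e^(rt) = 100·e^(0.13·12.5) = 100·e^1.625.
e^1.625 ≈ 5.07841904, so A ≈ 507.8419.

$507.84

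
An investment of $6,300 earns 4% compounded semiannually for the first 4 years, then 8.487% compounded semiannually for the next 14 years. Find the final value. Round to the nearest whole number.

$23,633

Phase 1: 6,300·(1 + 0.02)^8 ≈ 7,381.4541.
Phase 2: 7,381.4541·(1 + 0.042435)^28 ≈ 23,632.7080.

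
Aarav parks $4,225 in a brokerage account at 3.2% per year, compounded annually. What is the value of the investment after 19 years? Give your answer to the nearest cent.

$7,686.72

Growth factor = (1 + 0.032)^19 ≈ 1.819341594.
A ≈ 4,225 × 1.819341594 ≈ 7,686.7182.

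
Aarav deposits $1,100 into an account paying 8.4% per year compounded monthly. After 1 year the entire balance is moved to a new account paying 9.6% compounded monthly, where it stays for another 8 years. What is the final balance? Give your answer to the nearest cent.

$2,570.14

Phase 1: 1,100·(1 + 0.007)^12 ≈ 1,196.0417.
Phase 2: 1,196.0417·(1 + 0.008)^96 ≈ 2,570.1437.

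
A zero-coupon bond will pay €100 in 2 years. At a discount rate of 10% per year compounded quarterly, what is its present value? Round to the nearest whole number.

Growth factor = (1 + 0.025)^8 ≈ 1.2184029.
P = 100/1.2184029 ≈ 82.0747.

€82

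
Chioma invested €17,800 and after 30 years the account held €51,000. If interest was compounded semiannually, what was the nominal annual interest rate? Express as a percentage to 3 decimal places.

(1 + r/2)^60 = 51,000/17,800 = 2.86517.
1 + r/2 = 2.86517^(1/60) ≈ 1.017699, so r/2 ≈ 0.0176986.
r ≈ 2·0.0176986 = 3.53972%.

3.540%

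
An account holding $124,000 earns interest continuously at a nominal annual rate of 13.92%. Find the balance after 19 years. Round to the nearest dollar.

A = P·e^(rt) = 124,000·e^(0.1392·19) = 124,000·e^2.6448.
e^2.6448 ≈ 14.08062867576, so A ≈ 1,745,997.9558.

$1,745,998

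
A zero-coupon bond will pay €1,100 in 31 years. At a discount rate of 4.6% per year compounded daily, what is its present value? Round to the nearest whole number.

Periodic rate = 4.6%/365 = 0.000126027; 11315 periods.
P = 1,100/(1 + 0.046/365)^11315 ≈ 1,100/4.16164384 ≈ 264.3186.

€264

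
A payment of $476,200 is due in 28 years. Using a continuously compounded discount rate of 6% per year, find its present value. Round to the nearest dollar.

P = A·e^(−rt) = 476,200·e^(−1.68).
e^(−1.68) ≈ 0.186373976039, so P ≈ 88,751.2874.

$88,751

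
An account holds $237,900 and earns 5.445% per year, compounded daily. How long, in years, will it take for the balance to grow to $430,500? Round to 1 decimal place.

We need (1 + 0.000149178)^(365t) = 1.8096, so 365t = ln 1.8096 / ln 1.000149 ≈ 3976.0609.
t ≈ 3976.0609/365 = 10.8933 years.

10.9 years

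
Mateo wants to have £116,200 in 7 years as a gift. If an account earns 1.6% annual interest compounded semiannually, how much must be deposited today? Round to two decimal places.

Periodic rate = 1.6%/2 = 0.008; 14 periods.
P = 116,200/(1 + 0.008)^14 ≈ 116,200/1.11801453449 ≈ 103,934.2481.

£103,934.25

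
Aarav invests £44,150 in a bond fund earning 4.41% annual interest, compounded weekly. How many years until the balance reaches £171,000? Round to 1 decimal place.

30.7 years

We need (1 + 0.000848077)^(52t) = 3.8732, so 52t = ln 3.8732 / ln 1.000848 ≈ 1597.3135.
t ≈ 1597.3135/52 = 30.7176 years.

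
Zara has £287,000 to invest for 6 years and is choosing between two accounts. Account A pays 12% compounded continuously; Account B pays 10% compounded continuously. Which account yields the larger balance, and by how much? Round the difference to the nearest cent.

A: e^(0.12·6) = e^0.72 ≈ 2.05443321064, so 287,000 × 2.05443321064 ≈ 589,622.3315.
B: e^(0.1·6) = e^0.6 ≈ 1.82211880039, so 287,000 × 1.82211880039 ≈ 522,948.0957.
Difference ≈ 66,674.2357 in favor of A.

Account A, by £66,674.24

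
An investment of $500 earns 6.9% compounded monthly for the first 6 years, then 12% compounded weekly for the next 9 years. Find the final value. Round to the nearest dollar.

After 6 years at 6.9%: 500 × 1.511064385 ≈ 755.5322.
Then 9 years at 12%: 755.5322 × 2.941017941 ≈ 2,222.0337.

$2,222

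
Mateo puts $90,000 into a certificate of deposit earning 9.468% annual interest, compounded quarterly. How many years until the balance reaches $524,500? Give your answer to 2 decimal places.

We need (1 + 0.02367)^(4t) = 5.8278, so 4t = ln 5.8278 / ln 1.02367 ≈ 75.3450.
t ≈ 75.3450/4 = 18.8362 years.

18.84 years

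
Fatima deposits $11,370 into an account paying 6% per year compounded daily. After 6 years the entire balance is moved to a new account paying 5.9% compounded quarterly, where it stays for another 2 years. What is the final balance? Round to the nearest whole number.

After 6 years at 6%: 11,370 × 1.433287009 ≈ 16,296.4733.
Then 2 years at 5.9%: 16,296.4733 × 1.1242748094 ≈ 18,321.7144.

$18,322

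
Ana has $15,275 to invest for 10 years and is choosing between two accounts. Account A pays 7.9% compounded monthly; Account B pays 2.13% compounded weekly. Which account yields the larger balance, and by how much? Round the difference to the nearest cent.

A: (1 + 0.079/12)^120 ≈ 2.1976990798, so 15,275 × 2.1976990798 ≈ 33,569.8534.
B: (1 + 0.0213/52)^520 ≈ 1.2373306874, so 15,275 × 1.2373306874 ≈ 18,900.2263.
Difference ≈ 14,669.6272 in favor of A.

Account A, by $14,669.63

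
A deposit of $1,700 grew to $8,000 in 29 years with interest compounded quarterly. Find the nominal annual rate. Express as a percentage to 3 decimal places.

5.377%

The 116-period growth factor is 8,000/1,700 = 4.70588.
r/4 = 4.70588^(1/116) − 1 ≈ 0.0134414, so r ≈ 4·0.0134414 = 5.37655%.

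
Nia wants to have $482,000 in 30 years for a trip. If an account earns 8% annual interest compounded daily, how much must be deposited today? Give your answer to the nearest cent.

$43,737.55

Growth factor = (1 + 0.08/365)^10950 ≈ 11.020277939.
P = 482,000/11.020277939 ≈ 43,737.5539.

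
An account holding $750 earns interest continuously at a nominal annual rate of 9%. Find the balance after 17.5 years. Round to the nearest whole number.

$3,623

A = P·e^(rt) = 750·e^(0.09·17.5) = 750·e^1.575.
e^1.575 ≈ 4.830741618, so A ≈ 3,623.0562.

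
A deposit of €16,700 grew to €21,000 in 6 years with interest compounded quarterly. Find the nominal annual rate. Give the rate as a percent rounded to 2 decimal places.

The 24-period growth factor is 21,000/16,700 = 1.25749.
r/4 = 1.25749^(1/24) − 1 ≈ 0.00959212, so r ≈ 4·0.00959212 = 3.83685%.

3.84%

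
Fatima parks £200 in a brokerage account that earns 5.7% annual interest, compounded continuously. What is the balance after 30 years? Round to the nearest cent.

A = P·e^(rt) = 200·e^(0.057·30) = 200·e^1.71.
e^1.71 ≈ 5.528961478, so A ≈ 1,105.7923.

£1,105.79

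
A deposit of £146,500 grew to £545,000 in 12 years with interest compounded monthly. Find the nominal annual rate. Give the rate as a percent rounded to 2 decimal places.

(1 + r/12)^144 = 545,000/146,500 = 3.72014.
1 + r/12 = 3.72014^(1/144) ≈ 1.009165, so r/12 ≈ 0.00916508.
r ≈ 12·0.00916508 = 10.99810%.

11.00%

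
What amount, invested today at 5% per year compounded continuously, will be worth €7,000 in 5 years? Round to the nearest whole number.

€5,452

P = A·e^(−rt) = 7,000·e^(−0.25).
e^(−0.25) ≈ 0.7788007831, so P ≈ 5,451.6055.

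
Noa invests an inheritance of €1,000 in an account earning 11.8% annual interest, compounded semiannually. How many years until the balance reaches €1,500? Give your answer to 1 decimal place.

We need (1 + 0.059)^(2t) = 1.5, so 2t = ln 1.5 / ln 1.059 ≈ 7.0731.
t ≈ 7.0731/2 = 3.5365 years.

3.5 years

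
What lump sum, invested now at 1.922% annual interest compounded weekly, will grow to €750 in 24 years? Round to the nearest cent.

€472.90

Periodic rate = 1.922%/52 = 0.000369615; 1248 periods.
P = 750/(1 + 0.01922/52)^1248 ≈ 750/1.58596772 ≈ 472.8974.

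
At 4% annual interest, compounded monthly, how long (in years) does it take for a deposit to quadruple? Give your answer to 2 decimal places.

34.72 years

(1 + 0.00333333)^(12t) = 4.
12t = ln 4 / ln(1 + 0.00333333) ≈ 1.3863/0.00332779 ≈ 416.5811.
t ≈ 34.7151.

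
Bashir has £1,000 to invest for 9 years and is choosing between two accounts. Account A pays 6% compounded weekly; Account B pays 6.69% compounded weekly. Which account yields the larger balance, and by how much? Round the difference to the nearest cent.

Account B, by £109.77

A: (1 + 0.06/52)^468 ≈ 1.715472754, so 1,000 × 1.715472754 ≈ 1,715.4728.
B: (1 + 0.0669/52)^468 ≈ 1.8252428, so 1,000 × 1.8252428 ≈ 1,825.2428.
Difference ≈ 109.7700 in favor of B.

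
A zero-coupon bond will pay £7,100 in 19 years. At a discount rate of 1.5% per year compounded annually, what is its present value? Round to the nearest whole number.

Annual rate = 1.5% = 0.015; 19 periods.
P = 7,100/(1 + 0.015)^19 ≈ 7,100/1.326950745 ≈ 5,350.6131.

£5,351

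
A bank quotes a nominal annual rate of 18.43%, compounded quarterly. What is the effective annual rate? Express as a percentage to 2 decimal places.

19.74%

EAR = (1 + 18.43%/4)^4 − 1 = (1 + 0.046075)^4 − 1.
(1 + 0.046075)^4 ≈ 1.197433, so EAR ≈ 19.74332%.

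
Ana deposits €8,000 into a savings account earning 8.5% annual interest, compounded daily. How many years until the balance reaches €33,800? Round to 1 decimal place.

We need (1 + 0.000232877)^(365t) = 4.225, so 365t = ln 4.225 / ln 1.000233 ≈ 6188.6267.
t ≈ 6188.6267/365 = 16.9551 years.

17.0 years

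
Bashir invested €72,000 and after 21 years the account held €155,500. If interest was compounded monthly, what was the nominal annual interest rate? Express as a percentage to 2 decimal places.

3.67%

(1 + r/12)^252 = 155,500/72,000 = 2.15972.
1 + r/12 = 2.15972^(1/252) ≈ 1.00306, so r/12 ≈ 0.00306015.
r ≈ 12·0.00306015 = 3.67218%.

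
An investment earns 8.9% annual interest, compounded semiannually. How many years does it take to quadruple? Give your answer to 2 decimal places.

(1 + 0.0445)^(2t) = 4.
2t = ln 4 / ln(1 + 0.0445) ≈ 1.3863/0.0435383 ≈ 31.8408.
t ≈ 15.9204.

15.92 years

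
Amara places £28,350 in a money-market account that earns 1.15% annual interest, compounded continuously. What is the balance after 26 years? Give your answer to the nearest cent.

£38,230.25

A = P·e^(rt) = 28,350·e^(0.0115·26) = 28,350·e^0.299.
e^0.299 ≈ 1.3485096235, so A ≈ 38,230.2478.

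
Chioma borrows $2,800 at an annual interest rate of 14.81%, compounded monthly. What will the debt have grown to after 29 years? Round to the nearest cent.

$199,983.00

Growth factor = (1 + 0.1481/12)^348 ≈ 71.4225003693.
A ≈ 2,800 × 71.4225003693 ≈ 199,983.0010.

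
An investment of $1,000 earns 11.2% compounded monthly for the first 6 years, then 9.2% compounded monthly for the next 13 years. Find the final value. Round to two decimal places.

Phase 1: 1,000·(1 + 0.112/12)^72 ≈ 1,952.0564.
Phase 2: 1,952.0564·(1 + 0.092/12)^156 ≈ 6,425.8056.

$6,425.81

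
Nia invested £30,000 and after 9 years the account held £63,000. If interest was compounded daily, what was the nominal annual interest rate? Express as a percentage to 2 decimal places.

(1 + r/365)^3285 = 63,000/30,000 = 2.1.
1 + r/365 = 2.1^(1/3285) ≈ 1.000226, so r/365 ≈ 0.000225882.
r ≈ 365·0.000225882 = 8.24468%.

8.24%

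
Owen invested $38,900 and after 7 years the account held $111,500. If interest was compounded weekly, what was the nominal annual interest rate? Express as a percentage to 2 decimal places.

15.07%

(1 + r/52)^364 = 111,500/38,900 = 2.86632.
1 + r/52 = 2.86632^(1/364) ≈ 1.002897, so r/52 ≈ 0.00289713.
r ≈ 52·0.00289713 = 15.06507%.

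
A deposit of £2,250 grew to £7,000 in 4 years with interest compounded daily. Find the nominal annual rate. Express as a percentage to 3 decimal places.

The 1460-period growth factor is 7,000/2,250 = 3.11111.
r/365 = 3.11111^(1/1460) − 1 ≈ 0.000777686, so r ≈ 365·0.000777686 = 28.38553%.

28.386%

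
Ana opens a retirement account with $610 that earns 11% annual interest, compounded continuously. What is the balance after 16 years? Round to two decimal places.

A = P·e^(rt) = 610·e^(0.11·16) = 610·e^1.76.
e^1.76 ≈ 5.812437394, so A ≈ 3,545.5868.

$3,545.59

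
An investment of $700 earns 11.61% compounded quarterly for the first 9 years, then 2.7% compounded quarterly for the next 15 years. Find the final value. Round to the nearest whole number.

Phase 1: 700·(1 + 0.029025)^36 ≈ 1,960.7913.
Phase 2: 1,960.7913·(1 + 0.00675)^60 ≈ 2,935.8217.

$2,936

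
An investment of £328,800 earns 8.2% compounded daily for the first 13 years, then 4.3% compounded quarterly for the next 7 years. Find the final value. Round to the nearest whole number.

After 13 years at 8.2%: 328,800 × 2.903393645684 ≈ 954,635.8307.
Then 7 years at 4.3%: 954,635.8307 × 1.349040537869 ≈ 1,287,842.4345.

£1,287,842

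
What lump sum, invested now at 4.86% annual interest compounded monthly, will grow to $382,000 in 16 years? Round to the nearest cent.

$175,807.74

Growth factor = (1 + 0.00405)^192 ≈ 2.17282811681.
P = 382,000/2.17282811681 ≈ 175,807.7397.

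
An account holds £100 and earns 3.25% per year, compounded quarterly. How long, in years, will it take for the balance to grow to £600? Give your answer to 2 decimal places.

(1 + 0.008125)^(4t) = 600/100 = 6.
4t·ln(1 + 0.008125) = ln(6); 4t = 1.7918/0.00809217 ≈ 221.4189.
t ≈ 55.3547 years.

55.35 years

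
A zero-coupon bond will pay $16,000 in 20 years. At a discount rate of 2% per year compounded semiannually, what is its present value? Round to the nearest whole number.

$10,746

Periodic rate = 2%/2 = 0.01; 40 periods.
P = 16,000/(1 + 0.01)^40 ≈ 16,000/1.4888637336 ≈ 10,746.4502.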